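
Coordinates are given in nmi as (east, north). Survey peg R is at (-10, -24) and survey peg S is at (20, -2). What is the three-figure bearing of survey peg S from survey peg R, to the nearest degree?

054°

Δeast = 20 − -10 = 30.00; Δnorth = -2 − -24 = 22.00.
Bearing = atan2(Δeast, Δnorth) mod 360° = 53.75° ≈ 054°.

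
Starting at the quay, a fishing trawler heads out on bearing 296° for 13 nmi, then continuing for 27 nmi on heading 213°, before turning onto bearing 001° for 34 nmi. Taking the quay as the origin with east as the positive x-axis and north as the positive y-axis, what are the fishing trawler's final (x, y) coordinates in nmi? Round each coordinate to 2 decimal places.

(-25.80, 17.05)

Leg 1 (296°, 13 nmi): east 13 sin 296° = -11.68, north 13 cos 296° = 5.70
Leg 2 (213°, 27 nmi): east 27 sin 213° = -14.71, north 27 cos 213° = -22.64
Leg 3 (001°, 34 nmi): east 34 sin 1° = 0.59, north 34 cos 1° = 33.99
Summing: -25.80 nmi east, 17.05 nmi north → (-25.80, 17.05).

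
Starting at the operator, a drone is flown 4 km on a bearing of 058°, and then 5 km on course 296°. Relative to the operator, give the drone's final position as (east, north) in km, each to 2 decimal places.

(-1.10, 4.31)

Leg 1 (058°, 4 km): east 4 sin 58° = 3.39, north 4 cos 58° = 2.12
Leg 2 (296°, 5 km): east 5 sin 296° = -4.49, north 5 cos 296° = 2.19
Summing: -1.10 km east, 4.31 km north → (-1.10, 4.31).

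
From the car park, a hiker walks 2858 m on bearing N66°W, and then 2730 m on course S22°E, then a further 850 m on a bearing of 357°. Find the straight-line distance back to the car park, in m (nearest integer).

Leg 1 (N66°W, 2858 m): east 2858 sin 294° = -2610.91, north 2858 cos 294° = 1162.45
Leg 2 (S22°E, 2730 m): east 2730 sin 158° = 1022.68, north 2730 cos 158° = -2531.21
Leg 3 (357°, 850 m): east 850 sin 357° = -44.49, north 850 cos 357° = 848.84
Net: -1632.72 east, -519.92 north. Distance = √((-1632.72)² + (-519.92)²) = 1713.506 m.

1714 m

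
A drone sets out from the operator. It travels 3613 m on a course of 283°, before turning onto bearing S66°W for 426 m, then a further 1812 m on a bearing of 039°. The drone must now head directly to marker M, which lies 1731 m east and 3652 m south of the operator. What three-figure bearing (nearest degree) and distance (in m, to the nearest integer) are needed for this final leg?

Leg 1 (283°, 3613 m): east 3613 sin 283° = -3520.40, north 3613 cos 283° = 812.75
Leg 2 (S66°W, 426 m): east 426 sin 246° = -389.17, north 426 cos 246° = -173.27
Leg 3 (039°, 1812 m): east 1812 sin 39° = 1140.33, north 1812 cos 39° = 1408.19
Current position: (-2769.24, 2047.67). Target: (1731, -3652). Remaining: Δeast = 4500.24, Δnorth = -5699.67.
Bearing = atan2(4500.24, -5699.67) mod 360° = 141.71°; distance = √((4500.24)² + (-5699.67)²) = 7262.119 m.

142°, 7262 m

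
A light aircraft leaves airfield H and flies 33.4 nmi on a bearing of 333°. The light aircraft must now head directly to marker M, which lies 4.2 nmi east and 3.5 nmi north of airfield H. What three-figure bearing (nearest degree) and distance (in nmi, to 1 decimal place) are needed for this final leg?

Leg 1 (333°, 33.4 nmi): east 33.4 sin 333° = -15.16, north 33.4 cos 333° = 29.76
Current position: (-15.16, 29.76). Target: (4.2, 3.5). Remaining: Δeast = 19.36, Δnorth = -26.26.
Bearing = atan2(19.36, -26.26) mod 360° = 143.60°; distance = √((19.36)² + (-26.26)²) = 32.627 nmi.

144°, 32.6 nmi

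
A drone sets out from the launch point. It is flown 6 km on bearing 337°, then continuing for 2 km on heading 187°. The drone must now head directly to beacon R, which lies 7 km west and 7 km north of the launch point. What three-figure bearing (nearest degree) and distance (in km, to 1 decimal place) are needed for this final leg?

Leg 1 (337°, 6 km): east 6 sin 337° = -2.34, north 6 cos 337° = 5.52
Leg 2 (187°, 2 km): east 2 sin 187° = -0.24, north 2 cos 187° = -1.99
Current position: (-2.59, 3.54). Target: (-7, 7). Remaining: Δeast = -4.41, Δnorth = 3.46.
Bearing = atan2(-4.41, 3.46) mod 360° = 308.12°; distance = √((-4.41)² + (3.46)²) = 5.608 km.

308°, 5.6 km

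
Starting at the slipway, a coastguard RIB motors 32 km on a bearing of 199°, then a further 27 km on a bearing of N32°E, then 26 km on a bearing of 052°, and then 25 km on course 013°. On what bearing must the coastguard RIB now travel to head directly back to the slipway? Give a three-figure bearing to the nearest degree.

222°

Leg 1 (199°, 32 km): east 32 sin 199° = -10.42, north 32 cos 199° = -30.26
Leg 2 (N32°E, 27 km): east 27 sin 32° = 14.31, north 27 cos 32° = 22.90
Leg 3 (052°, 26 km): east 26 sin 52° = 20.49, north 26 cos 52° = 16.01
Leg 4 (013°, 25 km): east 25 sin 13° = 5.62, north 25 cos 13° = 24.36
Net displacement: 30.00 east, 33.01 north. Direction back to start is (-30.00, -33.01): bearing = atan2(-30.00, -33.01) mod 360° = 222.27° ≈ 222°.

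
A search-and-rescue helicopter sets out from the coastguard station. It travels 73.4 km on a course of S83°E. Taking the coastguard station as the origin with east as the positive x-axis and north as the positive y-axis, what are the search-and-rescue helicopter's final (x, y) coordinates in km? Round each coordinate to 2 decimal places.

(72.85, -8.95)

Leg 1 (S83°E, 73.4 km): east 73.4 sin 97° = 72.85, north 73.4 cos 97° = -8.95
Summing: 72.85 km east, -8.95 km north → (72.85, -8.95).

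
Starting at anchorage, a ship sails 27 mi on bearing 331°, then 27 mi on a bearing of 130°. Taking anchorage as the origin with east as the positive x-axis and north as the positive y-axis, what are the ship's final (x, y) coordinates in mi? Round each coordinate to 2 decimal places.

Leg 1 (331°, 27 mi): east 27 sin 331° = -13.09, north 27 cos 331° = 23.61
Leg 2 (130°, 27 mi): east 27 sin 130° = 20.68, north 27 cos 130° = -17.36
Summing: 7.59 mi east, 6.26 mi north → (7.59, 6.26).

(7.59, 6.26)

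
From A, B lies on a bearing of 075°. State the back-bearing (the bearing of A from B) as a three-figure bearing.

255°

Back-bearing = 075° + 180° = 255°.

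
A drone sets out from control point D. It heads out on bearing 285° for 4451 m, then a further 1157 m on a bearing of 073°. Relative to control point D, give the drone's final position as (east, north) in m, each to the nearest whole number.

Leg 1 (285°, 4451 m): east 4451 sin 285° = -4299.34, north 4451 cos 285° = 1152.00
Leg 2 (073°, 1157 m): east 1157 sin 73° = 1106.44, north 1157 cos 73° = 338.27
Summing: -3192.89 m east, 1490.28 m north → (-3193, 1490).

(-3193, 1490)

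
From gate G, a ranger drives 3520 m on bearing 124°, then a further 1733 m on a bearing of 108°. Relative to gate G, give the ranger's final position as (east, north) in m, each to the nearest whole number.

(4566, -2504)

Leg 1 (124°, 3520 m): east 3520 sin 124° = 2918.21, north 3520 cos 124° = -1968.36
Leg 2 (108°, 1733 m): east 1733 sin 108° = 1648.18, north 1733 cos 108° = -535.53
Summing: 4566.39 m east, -2503.89 m north → (4566, -2504).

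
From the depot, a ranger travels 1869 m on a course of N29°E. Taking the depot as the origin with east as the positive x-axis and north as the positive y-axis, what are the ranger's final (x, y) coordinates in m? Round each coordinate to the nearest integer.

Leg 1 (N29°E, 1869 m): east 1869 sin 29° = 906.11, north 1869 cos 29° = 1634.66
Summing: 906.11 m east, 1634.66 m north → (906, 1635).

(906, 1635)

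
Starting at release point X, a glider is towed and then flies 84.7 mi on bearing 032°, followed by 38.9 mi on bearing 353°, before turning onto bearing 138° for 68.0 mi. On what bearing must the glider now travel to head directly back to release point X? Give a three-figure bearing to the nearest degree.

235°

Leg 1 (032°, 84.7 mi): east 84.7 sin 32° = 44.88, north 84.7 cos 32° = 71.83
Leg 2 (353°, 38.9 mi): east 38.9 sin 353° = -4.74, north 38.9 cos 353° = 38.61
Leg 3 (138°, 68.0 mi): east 68.0 sin 138° = 45.50, north 68.0 cos 138° = -50.53
Net displacement: 85.64 east, 59.91 north. Direction back to start is (-85.64, -59.91): bearing = atan2(-85.64, -59.91) mod 360° = 235.03° ≈ 235°.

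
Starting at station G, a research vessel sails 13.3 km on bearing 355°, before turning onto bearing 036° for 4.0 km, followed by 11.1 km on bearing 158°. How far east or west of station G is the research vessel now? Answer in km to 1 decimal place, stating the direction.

5.4 km east

Leg 1 (355°, 13.3 km): east 13.3 sin 355° = -1.16, north 13.3 cos 355° = 13.25
Leg 2 (036°, 4.0 km): east 4.0 sin 36° = 2.35, north 4.0 cos 36° = 3.24
Leg 3 (158°, 11.1 km): east 11.1 sin 158° = 4.16, north 11.1 cos 158° = -10.29
Net east component: 5.35 km.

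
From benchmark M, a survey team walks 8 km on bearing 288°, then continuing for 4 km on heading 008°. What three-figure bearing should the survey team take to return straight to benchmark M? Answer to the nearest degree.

Leg 1 (288°, 8 km): east 8 sin 288° = -7.61, north 8 cos 288° = 2.47
Leg 2 (008°, 4 km): east 4 sin 8° = 0.56, north 4 cos 8° = 3.96
Net displacement: -7.05 east, 6.43 north. Direction back to start is (7.05, -6.43): bearing = atan2(7.05, -6.43) mod 360° = 132.37° ≈ 132°.

132°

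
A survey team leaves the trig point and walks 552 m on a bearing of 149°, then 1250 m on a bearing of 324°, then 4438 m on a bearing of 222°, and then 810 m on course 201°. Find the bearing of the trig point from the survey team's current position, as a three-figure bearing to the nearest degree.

047°

Leg 1 (149°, 552 m): east 552 sin 149° = 284.30, north 552 cos 149° = -473.16
Leg 2 (324°, 1250 m): east 1250 sin 324° = -734.73, north 1250 cos 324° = 1011.27
Leg 3 (222°, 4438 m): east 4438 sin 222° = -2969.60, north 4438 cos 222° = -3298.08
Leg 4 (201°, 810 m): east 810 sin 201° = -290.28, north 810 cos 201° = -756.20
Net displacement: -3710.31 east, -3516.16 north. Direction back to start is (3710.31, 3516.16): bearing = atan2(3710.31, 3516.16) mod 360° = 46.54° ≈ 047°.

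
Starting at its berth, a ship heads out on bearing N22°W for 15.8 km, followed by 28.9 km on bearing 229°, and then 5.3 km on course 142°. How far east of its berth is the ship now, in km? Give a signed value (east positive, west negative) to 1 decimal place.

Leg 1 (N22°W, 15.8 km): east 15.8 sin 338° = -5.92, north 15.8 cos 338° = 14.65
Leg 2 (229°, 28.9 km): east 28.9 sin 229° = -21.81, north 28.9 cos 229° = -18.96
Leg 3 (142°, 5.3 km): east 5.3 sin 142° = 3.26, north 5.3 cos 142° = -4.18
Net east component: -24.47 km.

-24.5 km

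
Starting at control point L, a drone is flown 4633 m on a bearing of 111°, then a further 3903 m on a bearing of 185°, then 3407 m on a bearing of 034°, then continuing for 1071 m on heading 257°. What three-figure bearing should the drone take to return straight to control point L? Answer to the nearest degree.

Leg 1 (111°, 4633 m): east 4633 sin 111° = 4325.28, north 4633 cos 111° = -1660.32
Leg 2 (185°, 3903 m): east 3903 sin 185° = -340.17, north 3903 cos 185° = -3888.15
Leg 3 (034°, 3407 m): east 3407 sin 34° = 1905.17, north 3407 cos 34° = 2824.53
Leg 4 (257°, 1071 m): east 1071 sin 257° = -1043.55, north 1071 cos 257° = -240.92
Net displacement: 4846.73 east, -2964.86 north. Direction back to start is (-4846.73, 2964.86): bearing = atan2(-4846.73, 2964.86) mod 360° = 301.46° ≈ 301°.

301°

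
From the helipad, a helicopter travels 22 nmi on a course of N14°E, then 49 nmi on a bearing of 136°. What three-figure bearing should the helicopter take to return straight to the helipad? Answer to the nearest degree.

289°

Leg 1 (N14°E, 22 nmi): east 22 sin 14° = 5.32, north 22 cos 14° = 21.35
Leg 2 (136°, 49 nmi): east 49 sin 136° = 34.04, north 49 cos 136° = -35.25
Net displacement: 39.36 east, -13.90 north. Direction back to start is (-39.36, 13.90): bearing = atan2(-39.36, 13.90) mod 360° = 289.45° ≈ 289°.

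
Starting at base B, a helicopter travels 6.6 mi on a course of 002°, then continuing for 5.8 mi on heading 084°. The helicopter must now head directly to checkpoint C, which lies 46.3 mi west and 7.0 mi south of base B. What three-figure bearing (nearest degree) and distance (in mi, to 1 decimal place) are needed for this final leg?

255°, 54.2 mi

Leg 1 (002°, 6.6 mi): east 6.6 sin 2° = 0.23, north 6.6 cos 2° = 6.60
Leg 2 (084°, 5.8 mi): east 5.8 sin 84° = 5.77, north 5.8 cos 84° = 0.61
Current position: (6.00, 7.20). Target: (-46.3, -7.0). Remaining: Δeast = -52.30, Δnorth = -14.20.
Bearing = atan2(-52.30, -14.20) mod 360° = 254.81°; distance = √((-52.30)² + (-14.20)²) = 54.193 mi.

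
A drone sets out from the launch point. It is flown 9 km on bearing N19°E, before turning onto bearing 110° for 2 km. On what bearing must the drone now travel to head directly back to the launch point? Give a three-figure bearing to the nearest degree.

212°

Leg 1 (N19°E, 9 km): east 9 sin 19° = 2.93, north 9 cos 19° = 8.51
Leg 2 (110°, 2 km): east 2 sin 110° = 1.88, north 2 cos 110° = -0.68
Net displacement: 4.81 east, 7.83 north. Direction back to start is (-4.81, -7.83): bearing = atan2(-4.81, -7.83) mod 360° = 211.57° ≈ 212°.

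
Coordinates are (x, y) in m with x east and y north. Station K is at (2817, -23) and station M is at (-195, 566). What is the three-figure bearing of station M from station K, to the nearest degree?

281°

Δeast = -195 − 2817 = -3012.00; Δnorth = 566 − -23 = 589.00.
Bearing = atan2(Δeast, Δnorth) mod 360° = 281.06° ≈ 281°.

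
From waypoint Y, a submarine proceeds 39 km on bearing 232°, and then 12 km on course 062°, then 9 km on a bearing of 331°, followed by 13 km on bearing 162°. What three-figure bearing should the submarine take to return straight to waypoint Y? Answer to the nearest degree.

Leg 1 (232°, 39 km): east 39 sin 232° = -30.73, north 39 cos 232° = -24.01
Leg 2 (062°, 12 km): east 12 sin 62° = 10.60, north 12 cos 62° = 5.63
Leg 3 (331°, 9 km): east 9 sin 331° = -4.36, north 9 cos 331° = 7.87
Leg 4 (162°, 13 km): east 13 sin 162° = 4.02, north 13 cos 162° = -12.36
Net displacement: -20.48 east, -22.87 north. Direction back to start is (20.48, 22.87): bearing = atan2(20.48, 22.87) mod 360° = 41.85° ≈ 042°.

042°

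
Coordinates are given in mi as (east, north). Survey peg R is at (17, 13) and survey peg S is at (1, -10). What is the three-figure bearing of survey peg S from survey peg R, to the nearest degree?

Δeast = 1 − 17 = -16.00; Δnorth = -10 − 13 = -23.00.
Bearing = atan2(Δeast, Δnorth) mod 360° = 214.82° ≈ 215°.

215°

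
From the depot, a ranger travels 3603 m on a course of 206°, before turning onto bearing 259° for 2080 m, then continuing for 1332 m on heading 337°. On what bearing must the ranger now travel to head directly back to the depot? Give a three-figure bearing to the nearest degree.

Leg 1 (206°, 3603 m): east 3603 sin 206° = -1579.45, north 3603 cos 206° = -3238.35
Leg 2 (259°, 2080 m): east 2080 sin 259° = -2041.78, north 2080 cos 259° = -396.88
Leg 3 (337°, 1332 m): east 1332 sin 337° = -520.45, north 1332 cos 337° = 1226.11
Net displacement: -4141.69 east, -2409.13 north. Direction back to start is (4141.69, 2409.13): bearing = atan2(4141.69, 2409.13) mod 360° = 59.81° ≈ 060°.

060°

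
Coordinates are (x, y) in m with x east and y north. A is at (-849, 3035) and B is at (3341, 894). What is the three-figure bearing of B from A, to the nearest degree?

117°

Δeast = 3341 − -849 = 4190.00; Δnorth = 894 − 3035 = -2141.00.
Bearing = atan2(Δeast, Δnorth) mod 360° = 117.07° ≈ 117°.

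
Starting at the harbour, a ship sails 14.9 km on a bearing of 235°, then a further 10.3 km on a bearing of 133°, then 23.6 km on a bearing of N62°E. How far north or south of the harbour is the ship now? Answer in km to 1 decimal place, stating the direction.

4.5 km south

Leg 1 (235°, 14.9 km): east 14.9 sin 235° = -12.21, north 14.9 cos 235° = -8.55
Leg 2 (133°, 10.3 km): east 10.3 sin 133° = 7.53, north 10.3 cos 133° = -7.02
Leg 3 (N62°E, 23.6 km): east 23.6 sin 62° = 20.84, north 23.6 cos 62° = 11.08
Net north component: -4.49 km.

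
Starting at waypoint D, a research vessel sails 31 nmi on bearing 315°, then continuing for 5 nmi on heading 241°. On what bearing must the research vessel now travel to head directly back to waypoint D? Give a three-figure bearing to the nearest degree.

127°

Leg 1 (315°, 31 nmi): east 31 sin 315° = -21.92, north 31 cos 315° = 21.92
Leg 2 (241°, 5 nmi): east 5 sin 241° = -4.37, north 5 cos 241° = -2.42
Net displacement: -26.29 east, 19.50 north. Direction back to start is (26.29, -19.50): bearing = atan2(26.29, -19.50) mod 360° = 126.56° ≈ 127°.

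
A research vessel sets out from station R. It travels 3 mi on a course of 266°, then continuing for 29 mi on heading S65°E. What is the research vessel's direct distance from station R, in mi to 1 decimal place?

26.4 mi

Leg 1 (266°, 3 mi): east 3 sin 266° = -2.99, north 3 cos 266° = -0.21
Leg 2 (S65°E, 29 mi): east 29 sin 115° = 26.28, north 29 cos 115° = -12.26
Net: 23.29 east, -12.47 north. Distance = √((23.29)² + (-12.47)²) = 26.416 mi.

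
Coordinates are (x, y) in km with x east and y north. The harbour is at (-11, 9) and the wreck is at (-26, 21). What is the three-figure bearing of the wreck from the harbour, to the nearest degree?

Δeast = -26 − -11 = -15.00; Δnorth = 21 − 9 = 12.00.
Bearing = atan2(Δeast, Δnorth) mod 360° = 308.66° ≈ 309°.

309°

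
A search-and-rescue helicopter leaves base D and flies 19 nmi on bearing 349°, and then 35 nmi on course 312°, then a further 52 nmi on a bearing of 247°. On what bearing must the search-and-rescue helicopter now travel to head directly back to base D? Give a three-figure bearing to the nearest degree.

Leg 1 (349°, 19 nmi): east 19 sin 349° = -3.63, north 19 cos 349° = 18.65
Leg 2 (312°, 35 nmi): east 35 sin 312° = -26.01, north 35 cos 312° = 23.42
Leg 3 (247°, 52 nmi): east 52 sin 247° = -47.87, north 52 cos 247° = -20.32
Net displacement: -77.50 east, 21.75 north. Direction back to start is (77.50, -21.75): bearing = atan2(77.50, -21.75) mod 360° = 105.68° ≈ 106°.

106°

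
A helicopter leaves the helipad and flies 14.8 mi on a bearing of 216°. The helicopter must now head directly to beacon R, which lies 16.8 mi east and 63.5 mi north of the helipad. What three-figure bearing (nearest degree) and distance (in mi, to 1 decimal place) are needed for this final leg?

Leg 1 (216°, 14.8 mi): east 14.8 sin 216° = -8.70, north 14.8 cos 216° = -11.97
Current position: (-8.70, -11.97). Target: (16.8, 63.5). Remaining: Δeast = 25.50, Δnorth = 75.47.
Bearing = atan2(25.50, 75.47) mod 360° = 18.67°; distance = √((25.50)² + (75.47)²) = 79.665 mi.

019°, 79.7 mi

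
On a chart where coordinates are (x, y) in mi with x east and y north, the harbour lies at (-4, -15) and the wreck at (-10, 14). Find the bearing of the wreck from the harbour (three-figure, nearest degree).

Δeast = -10 − -4 = -6.00; Δnorth = 14 − -15 = 29.00.
Bearing = atan2(Δeast, Δnorth) mod 360° = 348.31° ≈ 348°.

348°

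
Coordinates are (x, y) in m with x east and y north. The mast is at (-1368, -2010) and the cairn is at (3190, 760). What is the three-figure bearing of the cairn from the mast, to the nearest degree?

Δeast = 3190 − -1368 = 4558.00; Δnorth = 760 − -2010 = 2770.00.
Bearing = atan2(Δeast, Δnorth) mod 360° = 58.71° ≈ 059°.

059°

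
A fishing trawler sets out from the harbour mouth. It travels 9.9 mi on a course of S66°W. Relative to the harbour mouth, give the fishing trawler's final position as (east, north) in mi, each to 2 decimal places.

(-9.04, -4.03)

Leg 1 (S66°W, 9.9 mi): east 9.9 sin 246° = -9.04, north 9.9 cos 246° = -4.03
Summing: -9.04 mi east, -4.03 mi north → (-9.04, -4.03).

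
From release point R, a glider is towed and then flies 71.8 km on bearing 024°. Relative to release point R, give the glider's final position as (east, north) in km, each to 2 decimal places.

Leg 1 (024°, 71.8 km): east 71.8 sin 24° = 29.20, north 71.8 cos 24° = 65.59
Summing: 29.20 km east, 65.59 km north → (29.20, 65.59).

(29.20, 65.59)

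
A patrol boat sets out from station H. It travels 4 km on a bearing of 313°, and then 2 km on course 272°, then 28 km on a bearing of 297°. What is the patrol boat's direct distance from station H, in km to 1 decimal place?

Leg 1 (313°, 4 km): east 4 sin 313° = -2.93, north 4 cos 313° = 2.73
Leg 2 (272°, 2 km): east 2 sin 272° = -2.00, north 2 cos 272° = 0.07
Leg 3 (297°, 28 km): east 28 sin 297° = -24.95, north 28 cos 297° = 12.71
Net: -29.87 east, 15.51 north. Distance = √((-29.87)² + (15.51)²) = 33.659 km.

33.7 km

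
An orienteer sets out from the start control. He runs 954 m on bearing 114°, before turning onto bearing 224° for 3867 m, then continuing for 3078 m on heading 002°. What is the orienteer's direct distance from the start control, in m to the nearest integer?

Leg 1 (114°, 954 m): east 954 sin 114° = 871.52, north 954 cos 114° = -388.03
Leg 2 (224°, 3867 m): east 3867 sin 224° = -2686.24, north 3867 cos 224° = -2781.69
Leg 3 (002°, 3078 m): east 3078 sin 2° = 107.42, north 3078 cos 2° = 3076.12
Net: -1707.30 east, -93.59 north. Distance = √((-1707.30)² + (-93.59)²) = 1709.864 m.

1710 m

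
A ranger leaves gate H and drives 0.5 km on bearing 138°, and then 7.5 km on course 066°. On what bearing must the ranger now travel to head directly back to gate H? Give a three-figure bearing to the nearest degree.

250°

Leg 1 (138°, 0.5 km): east 0.5 sin 138° = 0.33, north 0.5 cos 138° = -0.37
Leg 2 (066°, 7.5 km): east 7.5 sin 66° = 6.85, north 7.5 cos 66° = 3.05
Net displacement: 7.19 east, 2.68 north. Direction back to start is (-7.19, -2.68): bearing = atan2(-7.19, -2.68) mod 360° = 249.55° ≈ 250°.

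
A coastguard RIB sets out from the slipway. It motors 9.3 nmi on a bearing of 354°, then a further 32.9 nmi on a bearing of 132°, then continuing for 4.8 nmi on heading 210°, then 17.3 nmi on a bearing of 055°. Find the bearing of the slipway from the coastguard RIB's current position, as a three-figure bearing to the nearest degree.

Leg 1 (354°, 9.3 nmi): east 9.3 sin 354° = -0.97, north 9.3 cos 354° = 9.25
Leg 2 (132°, 32.9 nmi): east 32.9 sin 132° = 24.45, north 32.9 cos 132° = -22.01
Leg 3 (210°, 4.8 nmi): east 4.8 sin 210° = -2.40, north 4.8 cos 210° = -4.16
Leg 4 (055°, 17.3 nmi): east 17.3 sin 55° = 14.17, north 17.3 cos 55° = 9.92
Net displacement: 35.25 east, -7.00 north. Direction back to start is (-35.25, 7.00): bearing = atan2(-35.25, 7.00) mod 360° = 281.23° ≈ 281°.

281°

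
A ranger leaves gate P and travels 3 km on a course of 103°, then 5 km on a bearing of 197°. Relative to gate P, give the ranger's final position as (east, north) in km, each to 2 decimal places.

(1.46, -5.46)

Leg 1 (103°, 3 km): east 3 sin 103° = 2.92, north 3 cos 103° = -0.67
Leg 2 (197°, 5 km): east 5 sin 197° = -1.46, north 5 cos 197° = -4.78
Summing: 1.46 km east, -5.46 km north → (1.46, -5.46).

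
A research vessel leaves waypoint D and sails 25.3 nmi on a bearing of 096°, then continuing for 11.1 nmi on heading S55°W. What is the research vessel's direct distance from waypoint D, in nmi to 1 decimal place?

Leg 1 (096°, 25.3 nmi): east 25.3 sin 96° = 25.16, north 25.3 cos 96° = -2.64
Leg 2 (S55°W, 11.1 nmi): east 11.1 sin 235° = -9.09, north 11.1 cos 235° = -6.37
Net: 16.07 east, -9.01 north. Distance = √((16.07)² + (-9.01)²) = 18.423 nmi.

18.4 nmi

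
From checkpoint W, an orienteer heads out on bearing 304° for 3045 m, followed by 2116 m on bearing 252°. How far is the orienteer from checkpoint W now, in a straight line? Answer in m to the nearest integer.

4657 m

Leg 1 (304°, 3045 m): east 3045 sin 304° = -2524.42, north 3045 cos 304° = 1702.74
Leg 2 (252°, 2116 m): east 2116 sin 252° = -2012.44, north 2116 cos 252° = -653.88
Net: -4536.85 east, 1048.86 north. Distance = √((-4536.85)² + (1048.86)²) = 4656.519 m.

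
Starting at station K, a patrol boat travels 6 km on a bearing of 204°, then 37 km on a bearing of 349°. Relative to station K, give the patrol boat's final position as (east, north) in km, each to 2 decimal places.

Leg 1 (204°, 6 km): east 6 sin 204° = -2.44, north 6 cos 204° = -5.48
Leg 2 (349°, 37 km): east 37 sin 349° = -7.06, north 37 cos 349° = 36.32
Summing: -9.50 km east, 30.84 km north → (-9.50, 30.84).

(-9.50, 30.84)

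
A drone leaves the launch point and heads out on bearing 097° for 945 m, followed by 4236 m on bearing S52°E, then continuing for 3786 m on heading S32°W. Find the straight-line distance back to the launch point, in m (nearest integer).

Leg 1 (097°, 945 m): east 945 sin 97° = 937.96, north 945 cos 97° = -115.17
Leg 2 (S52°E, 4236 m): east 4236 sin 128° = 3338.01, north 4236 cos 128° = -2607.94
Leg 3 (S32°W, 3786 m): east 3786 sin 212° = -2006.27, north 3786 cos 212° = -3210.71
Net: 2269.70 east, -5933.82 north. Distance = √((2269.70)² + (-5933.82)²) = 6353.087 m.

6353 m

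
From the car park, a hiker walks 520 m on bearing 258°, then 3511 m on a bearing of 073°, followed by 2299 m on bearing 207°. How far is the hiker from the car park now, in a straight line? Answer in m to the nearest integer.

2130 m

Leg 1 (258°, 520 m): east 520 sin 258° = -508.64, north 520 cos 258° = -108.11
Leg 2 (073°, 3511 m): east 3511 sin 73° = 3357.59, north 3511 cos 73° = 1026.52
Leg 3 (207°, 2299 m): east 2299 sin 207° = -1043.72, north 2299 cos 207° = -2048.42
Net: 1805.23 east, -1130.02 north. Distance = √((1805.23)² + (-1130.02)²) = 2129.738 m.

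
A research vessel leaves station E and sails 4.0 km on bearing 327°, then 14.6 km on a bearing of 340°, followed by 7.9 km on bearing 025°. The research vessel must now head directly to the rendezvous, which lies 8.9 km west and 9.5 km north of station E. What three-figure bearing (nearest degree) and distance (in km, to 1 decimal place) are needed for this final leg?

Leg 1 (327°, 4.0 km): east 4.0 sin 327° = -2.18, north 4.0 cos 327° = 3.35
Leg 2 (340°, 14.6 km): east 14.6 sin 340° = -4.99, north 14.6 cos 340° = 13.72
Leg 3 (025°, 7.9 km): east 7.9 sin 25° = 3.34, north 7.9 cos 25° = 7.16
Current position: (-3.83, 24.23). Target: (-8.9, 9.5). Remaining: Δeast = -5.07, Δnorth = -14.73.
Bearing = atan2(-5.07, -14.73) mod 360° = 198.98°; distance = √((-5.07)² + (-14.73)²) = 15.581 km.

199°, 15.6 km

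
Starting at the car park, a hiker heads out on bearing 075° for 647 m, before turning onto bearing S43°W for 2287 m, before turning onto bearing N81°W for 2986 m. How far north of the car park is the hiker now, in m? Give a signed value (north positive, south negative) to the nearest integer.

Leg 1 (075°, 647 m): east 647 sin 75° = 624.95, north 647 cos 75° = 167.46
Leg 2 (S43°W, 2287 m): east 2287 sin 223° = -1559.73, north 2287 cos 223° = -1672.61
Leg 3 (N81°W, 2986 m): east 2986 sin 279° = -2949.24, north 2986 cos 279° = 467.11
Net north component: -1038.04 m.

-1038 m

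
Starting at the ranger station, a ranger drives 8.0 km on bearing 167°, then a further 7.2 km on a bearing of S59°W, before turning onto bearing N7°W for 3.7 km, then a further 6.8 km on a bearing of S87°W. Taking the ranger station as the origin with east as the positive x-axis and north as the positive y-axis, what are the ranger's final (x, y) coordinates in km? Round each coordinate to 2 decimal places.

(-11.61, -8.19)

Leg 1 (167°, 8.0 km): east 8.0 sin 167° = 1.80, north 8.0 cos 167° = -7.79
Leg 2 (S59°W, 7.2 km): east 7.2 sin 239° = -6.17, north 7.2 cos 239° = -3.71
Leg 3 (N7°W, 3.7 km): east 3.7 sin 353° = -0.45, north 3.7 cos 353° = 3.67
Leg 4 (S87°W, 6.8 km): east 6.8 sin 267° = -6.79, north 6.8 cos 267° = -0.36
Summing: -11.61 km east, -8.19 km north → (-11.61, -8.19).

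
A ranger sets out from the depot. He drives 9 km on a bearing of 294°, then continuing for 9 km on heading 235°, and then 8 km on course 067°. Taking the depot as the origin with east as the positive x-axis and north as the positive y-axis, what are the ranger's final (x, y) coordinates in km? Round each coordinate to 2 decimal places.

(-8.23, 1.62)

Leg 1 (294°, 9 km): east 9 sin 294° = -8.22, north 9 cos 294° = 3.66
Leg 2 (235°, 9 km): east 9 sin 235° = -7.37, north 9 cos 235° = -5.16
Leg 3 (067°, 8 km): east 8 sin 67° = 7.36, north 8 cos 67° = 3.13
Summing: -8.23 km east, 1.62 km north → (-8.23, 1.62).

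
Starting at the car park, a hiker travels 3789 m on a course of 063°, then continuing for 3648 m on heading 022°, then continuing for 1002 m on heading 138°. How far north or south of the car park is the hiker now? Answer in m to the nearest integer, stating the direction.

4358 m north

Leg 1 (063°, 3789 m): east 3789 sin 63° = 3376.02, north 3789 cos 63° = 1720.17
Leg 2 (022°, 3648 m): east 3648 sin 22° = 1366.56, north 3648 cos 22° = 3382.37
Leg 3 (138°, 1002 m): east 1002 sin 138° = 670.47, north 1002 cos 138° = -744.63
Net north component: 4357.91 m.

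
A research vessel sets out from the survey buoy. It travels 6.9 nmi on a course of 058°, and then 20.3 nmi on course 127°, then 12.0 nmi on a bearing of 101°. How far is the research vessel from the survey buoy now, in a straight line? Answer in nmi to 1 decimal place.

Leg 1 (058°, 6.9 nmi): east 6.9 sin 58° = 5.85, north 6.9 cos 58° = 3.66
Leg 2 (127°, 20.3 nmi): east 20.3 sin 127° = 16.21, north 20.3 cos 127° = -12.22
Leg 3 (101°, 12.0 nmi): east 12.0 sin 101° = 11.78, north 12.0 cos 101° = -2.29
Net: 33.84 east, -10.85 north. Distance = √((33.84)² + (-10.85)²) = 35.540 nmi.

35.5 nmi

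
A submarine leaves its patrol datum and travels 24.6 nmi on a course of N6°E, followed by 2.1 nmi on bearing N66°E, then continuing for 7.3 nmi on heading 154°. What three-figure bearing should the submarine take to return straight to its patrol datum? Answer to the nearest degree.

202°

Leg 1 (N6°E, 24.6 nmi): east 24.6 sin 6° = 2.57, north 24.6 cos 6° = 24.47
Leg 2 (N66°E, 2.1 nmi): east 2.1 sin 66° = 1.92, north 2.1 cos 66° = 0.85
Leg 3 (154°, 7.3 nmi): east 7.3 sin 154° = 3.20, north 7.3 cos 154° = -6.56
Net displacement: 7.69 east, 18.76 north. Direction back to start is (-7.69, -18.76): bearing = atan2(-7.69, -18.76) mod 360° = 202.29° ≈ 202°.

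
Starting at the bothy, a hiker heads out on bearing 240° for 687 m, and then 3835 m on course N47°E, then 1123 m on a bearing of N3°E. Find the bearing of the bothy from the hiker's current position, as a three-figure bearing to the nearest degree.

214°

Leg 1 (240°, 687 m): east 687 sin 240° = -594.96, north 687 cos 240° = -343.50
Leg 2 (N47°E, 3835 m): east 3835 sin 47° = 2804.74, north 3835 cos 47° = 2615.46
Leg 3 (N3°E, 1123 m): east 1123 sin 3° = 58.77, north 1123 cos 3° = 1121.46
Net displacement: 2268.56 east, 3393.42 north. Direction back to start is (-2268.56, -3393.42): bearing = atan2(-2268.56, -3393.42) mod 360° = 213.76° ≈ 214°.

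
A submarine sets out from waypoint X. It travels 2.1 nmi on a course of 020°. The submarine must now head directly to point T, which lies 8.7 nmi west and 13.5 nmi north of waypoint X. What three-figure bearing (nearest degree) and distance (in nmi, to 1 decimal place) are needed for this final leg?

Leg 1 (020°, 2.1 nmi): east 2.1 sin 20° = 0.72, north 2.1 cos 20° = 1.97
Current position: (0.72, 1.97). Target: (-8.7, 13.5). Remaining: Δeast = -9.42, Δnorth = 11.53.
Bearing = atan2(-9.42, 11.53) mod 360° = 320.75°; distance = √((-9.42)² + (11.53)²) = 14.885 nmi.

321°, 14.9 nmi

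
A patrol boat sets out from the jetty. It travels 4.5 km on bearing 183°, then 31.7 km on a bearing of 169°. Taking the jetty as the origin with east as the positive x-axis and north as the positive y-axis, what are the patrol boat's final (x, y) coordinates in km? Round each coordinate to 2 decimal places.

Leg 1 (183°, 4.5 km): east 4.5 sin 183° = -0.24, north 4.5 cos 183° = -4.49
Leg 2 (169°, 31.7 km): east 31.7 sin 169° = 6.05, north 31.7 cos 169° = -31.12
Summing: 5.81 km east, -35.61 km north → (5.81, -35.61).

(5.81, -35.61)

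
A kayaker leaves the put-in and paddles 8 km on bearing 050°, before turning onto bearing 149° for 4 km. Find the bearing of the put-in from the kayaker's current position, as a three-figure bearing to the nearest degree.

Leg 1 (050°, 8 km): east 8 sin 50° = 6.13, north 8 cos 50° = 5.14
Leg 2 (149°, 4 km): east 4 sin 149° = 2.06, north 4 cos 149° = -3.43
Net displacement: 8.19 east, 1.71 north. Direction back to start is (-8.19, -1.71): bearing = atan2(-8.19, -1.71) mod 360° = 258.18° ≈ 258°.

258°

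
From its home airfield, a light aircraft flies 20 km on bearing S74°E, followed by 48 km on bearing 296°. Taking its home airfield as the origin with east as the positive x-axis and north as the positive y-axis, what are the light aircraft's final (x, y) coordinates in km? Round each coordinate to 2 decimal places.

(-23.92, 15.53)

Leg 1 (S74°E, 20 km): east 20 sin 106° = 19.23, north 20 cos 106° = -5.51
Leg 2 (296°, 48 km): east 48 sin 296° = -43.14, north 48 cos 296° = 21.04
Summing: -23.92 km east, 15.53 km north → (-23.92, 15.53).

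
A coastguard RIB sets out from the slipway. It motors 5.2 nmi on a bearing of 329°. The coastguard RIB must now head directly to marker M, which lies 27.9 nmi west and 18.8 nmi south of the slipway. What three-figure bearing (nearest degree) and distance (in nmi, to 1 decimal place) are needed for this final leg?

227°, 34.3 nmi

Leg 1 (329°, 5.2 nmi): east 5.2 sin 329° = -2.68, north 5.2 cos 329° = 4.46
Current position: (-2.68, 4.46). Target: (-27.9, -18.8). Remaining: Δeast = -25.22, Δnorth = -23.26.
Bearing = atan2(-25.22, -23.26) mod 360° = 227.32°; distance = √((-25.22)² + (-23.26)²) = 34.308 nmi.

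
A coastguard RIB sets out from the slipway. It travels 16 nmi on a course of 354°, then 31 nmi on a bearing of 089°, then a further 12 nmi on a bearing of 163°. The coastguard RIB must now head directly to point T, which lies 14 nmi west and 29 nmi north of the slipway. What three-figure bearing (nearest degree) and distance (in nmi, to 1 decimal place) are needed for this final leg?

Leg 1 (354°, 16 nmi): east 16 sin 354° = -1.67, north 16 cos 354° = 15.91
Leg 2 (089°, 31 nmi): east 31 sin 89° = 31.00, north 31 cos 89° = 0.54
Leg 3 (163°, 12 nmi): east 12 sin 163° = 3.51, north 12 cos 163° = -11.48
Current position: (32.83, 4.98). Target: (-14, 29). Remaining: Δeast = -46.83, Δnorth = 24.02.
Bearing = atan2(-46.83, 24.02) mod 360° = 297.16°; distance = √((-46.83)² + (24.02)²) = 52.633 nmi.

297°, 52.6 nmi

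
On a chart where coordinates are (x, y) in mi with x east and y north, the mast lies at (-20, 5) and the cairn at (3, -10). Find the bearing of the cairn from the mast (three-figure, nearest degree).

Δeast = 3 − -20 = 23.00; Δnorth = -10 − 5 = -15.00.
Bearing = atan2(Δeast, Δnorth) mod 360° = 123.11° ≈ 123°.

123°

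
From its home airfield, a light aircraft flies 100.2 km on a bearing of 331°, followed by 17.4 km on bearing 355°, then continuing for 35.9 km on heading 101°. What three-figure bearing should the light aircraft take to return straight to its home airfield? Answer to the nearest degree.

Leg 1 (331°, 100.2 km): east 100.2 sin 331° = -48.58, north 100.2 cos 331° = 87.64
Leg 2 (355°, 17.4 km): east 17.4 sin 355° = -1.52, north 17.4 cos 355° = 17.33
Leg 3 (101°, 35.9 km): east 35.9 sin 101° = 35.24, north 35.9 cos 101° = -6.85
Net displacement: -14.85 east, 98.12 north. Direction back to start is (14.85, -98.12): bearing = atan2(14.85, -98.12) mod 360° = 171.39° ≈ 171°.

171°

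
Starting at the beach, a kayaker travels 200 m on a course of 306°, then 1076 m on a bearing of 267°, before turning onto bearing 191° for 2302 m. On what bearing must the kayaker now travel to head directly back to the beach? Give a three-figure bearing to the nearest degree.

037°

Leg 1 (306°, 200 m): east 200 sin 306° = -161.80, north 200 cos 306° = 117.56
Leg 2 (267°, 1076 m): east 1076 sin 267° = -1074.53, north 1076 cos 267° = -56.31
Leg 3 (191°, 2302 m): east 2302 sin 191° = -439.24, north 2302 cos 191° = -2259.71
Net displacement: -1675.57 east, -2198.46 north. Direction back to start is (1675.57, 2198.46): bearing = atan2(1675.57, 2198.46) mod 360° = 37.31° ≈ 037°.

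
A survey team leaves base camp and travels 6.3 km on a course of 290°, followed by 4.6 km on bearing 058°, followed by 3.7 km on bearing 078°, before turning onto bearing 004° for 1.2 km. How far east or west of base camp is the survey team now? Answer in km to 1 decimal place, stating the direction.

1.7 km east

Leg 1 (290°, 6.3 km): east 6.3 sin 290° = -5.92, north 6.3 cos 290° = 2.15
Leg 2 (058°, 4.6 km): east 4.6 sin 58° = 3.90, north 4.6 cos 58° = 2.44
Leg 3 (078°, 3.7 km): east 3.7 sin 78° = 3.62, north 3.7 cos 78° = 0.77
Leg 4 (004°, 1.2 km): east 1.2 sin 4° = 0.08, north 1.2 cos 4° = 1.20
Net east component: 1.68 km.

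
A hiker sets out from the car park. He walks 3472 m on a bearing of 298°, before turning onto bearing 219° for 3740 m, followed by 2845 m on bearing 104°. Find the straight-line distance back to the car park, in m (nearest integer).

3306 m

Leg 1 (298°, 3472 m): east 3472 sin 298° = -3065.59, north 3472 cos 298° = 1630.01
Leg 2 (219°, 3740 m): east 3740 sin 219° = -2353.66, north 3740 cos 219° = -2906.53
Leg 3 (104°, 2845 m): east 2845 sin 104° = 2760.49, north 2845 cos 104° = -688.27
Net: -2658.76 east, -1964.79 north. Distance = √((-2658.76)² + (-1964.79)²) = 3305.965 m.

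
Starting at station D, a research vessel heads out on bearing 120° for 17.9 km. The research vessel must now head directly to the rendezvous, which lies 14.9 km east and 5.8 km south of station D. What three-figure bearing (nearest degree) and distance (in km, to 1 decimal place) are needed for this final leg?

349°, 3.2 km

Leg 1 (120°, 17.9 km): east 17.9 sin 120° = 15.50, north 17.9 cos 120° = -8.95
Current position: (15.50, -8.95). Target: (14.9, -5.8). Remaining: Δeast = -0.60, Δnorth = 3.15.
Bearing = atan2(-0.60, 3.15) mod 360° = 349.18°; distance = √((-0.60)² + (3.15)²) = 3.207 km.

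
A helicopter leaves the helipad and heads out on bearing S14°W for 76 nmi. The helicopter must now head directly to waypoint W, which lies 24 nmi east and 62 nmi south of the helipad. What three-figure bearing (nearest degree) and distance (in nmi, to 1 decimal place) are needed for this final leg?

075°, 44.0 nmi

Leg 1 (S14°W, 76 nmi): east 76 sin 194° = -18.39, north 76 cos 194° = -73.74
Current position: (-18.39, -73.74). Target: (24, -62). Remaining: Δeast = 42.39, Δnorth = 11.74.
Bearing = atan2(42.39, 11.74) mod 360° = 74.52°; distance = √((42.39)² + (11.74)²) = 43.983 nmi.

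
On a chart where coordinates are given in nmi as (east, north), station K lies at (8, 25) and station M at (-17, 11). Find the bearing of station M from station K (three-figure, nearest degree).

241°

Δeast = -17 − 8 = -25.00; Δnorth = 11 − 25 = -14.00.
Bearing = atan2(Δeast, Δnorth) mod 360° = 240.75° ≈ 241°.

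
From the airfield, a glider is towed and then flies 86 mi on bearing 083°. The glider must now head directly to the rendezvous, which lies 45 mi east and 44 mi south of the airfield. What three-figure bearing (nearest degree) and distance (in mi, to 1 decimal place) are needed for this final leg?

217°, 67.8 mi

Leg 1 (083°, 86 mi): east 86 sin 83° = 85.36, north 86 cos 83° = 10.48
Current position: (85.36, 10.48). Target: (45, -44). Remaining: Δeast = -40.36, Δnorth = -54.48.
Bearing = atan2(-40.36, -54.48) mod 360° = 216.53°; distance = √((-40.36)² + (-54.48)²) = 67.801 mi.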